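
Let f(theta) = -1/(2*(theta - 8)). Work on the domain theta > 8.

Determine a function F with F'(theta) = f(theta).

An antiderivative is F(theta) = -log(theta/2 - 4)/2.

Since d/dtheta undoes antidifferentiation here, F'(theta) = f(theta) is required of F(theta).
Check: d/dtheta[-log(theta/2 - 4)/2] = -1/(2*theta - 16), which equals f(theta).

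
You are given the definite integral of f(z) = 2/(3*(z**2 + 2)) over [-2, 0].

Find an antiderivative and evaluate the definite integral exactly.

Antiderivative: F(z) = sqrt(2)*atan(sqrt(2)*z/2)/3; value = sqrt(2)*atan(sqrt(2))/3

Whatever form F(z) takes, F'(z) = f(z) is non-negotiable.
F(z) = sqrt(2)*atan(sqrt(2)*z/2)/3 is an antiderivative of f.
Check: d/dz[sqrt(2)*atan(sqrt(2)*z/2)/3] = 2/(3*z**2 + 6), which equals f(z).
F(0) = 0; F(-2) = -sqrt(2)*atan(sqrt(2))/3.
Integral = F(0) - F(-2) = sqrt(2)*atan(sqrt(2))/3.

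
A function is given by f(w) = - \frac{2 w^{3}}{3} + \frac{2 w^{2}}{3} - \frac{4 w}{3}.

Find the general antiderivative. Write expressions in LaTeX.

F(w) = - \frac{w^{2} \left(3 w^{2} - 4 w + 12\right)}{18} + C

The integrand splits into summands that can be handled one at a time.
Check: d/dw[- \frac{w^{2} \left(3 w^{2} - 4 w + 12\right)}{18}] = - \frac{2 w^{3}}{3} + \frac{2 w^{2}}{3} - \frac{4 w}{3} = f(w).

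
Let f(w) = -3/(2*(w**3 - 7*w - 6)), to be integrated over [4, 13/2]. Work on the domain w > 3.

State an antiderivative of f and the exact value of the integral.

The denominator factors as 2*(w - 3)*(w + 1)*(w + 2); partial fractions split f into directly integrable pieces: -3/(10*(w + 2)) + 3/(8*(w + 1)) - 3/(40*(w - 3)).
F(w) = -3*log(w - 3)/40 + 3*log(w + 1)/8 - 3*log(w + 2)/10 is an antiderivative of f.
Check: d/dw[-3*log(w - 3)/40 + 3*log(w + 1)/8 - 3*log(w + 2)/10] = -3/(2*w**3 - 14*w - 12), which equals f(w).
F(13/2) = -3*log(17/2)/10 - 3*log(7/2)/40 + 3*log(15/2)/8; F(4) = -3*log(6)/10 + 3*log(5)/8.
Integral = F(13/2) - F(4) = -3*log(17/2)/10 - 3*log(5)/8 - 3*log(7/2)/40 + 3*log(6)/10 + 3*log(15/2)/8.

Antiderivative: F(w) = -3*log(w - 3)/40 + 3*log(w + 1)/8 - 3*log(w + 2)/10; value = -3*log(17/2)/10 - 3*log(5)/8 - 3*log(7/2)/40 + 3*log(6)/10 + 3*log(15/2)/8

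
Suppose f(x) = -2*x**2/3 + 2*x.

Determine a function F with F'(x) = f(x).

An antiderivative is F(x) = -2*x**3/9 + x**2.

Integrate term by term and add the pieces.
Check: d/dx[-2*x**3/9 + x**2] = -2*x**2/3 + 2*x = f(x).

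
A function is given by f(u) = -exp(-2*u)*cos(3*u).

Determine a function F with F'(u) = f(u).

Differentiate the proposed F(u) back; it has to land on f(u) exactly.
Check: d/du[-3*exp(-2*u)*sin(3*u)/13 + 2*exp(-2*u)*cos(3*u)/13] = -exp(-2*u)*cos(3*u) = f(u).

An antiderivative is F(u) = -3*exp(-2*u)*sin(3*u)/13 + 2*exp(-2*u)*cos(3*u)/13.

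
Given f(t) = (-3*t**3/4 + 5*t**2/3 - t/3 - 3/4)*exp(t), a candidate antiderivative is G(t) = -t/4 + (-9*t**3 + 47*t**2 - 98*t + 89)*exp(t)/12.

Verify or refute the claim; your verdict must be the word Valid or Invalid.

Invalid: d/dt[G] - f = -1/4, which is not 0.

d/dt[G] = -3*t**3*exp(t)/4 + 5*t**2*exp(t)/3 - t*exp(t)/3 - 3*exp(t)/4 - 1/4
d/dt[G] - f(t) = -1/4 != 0.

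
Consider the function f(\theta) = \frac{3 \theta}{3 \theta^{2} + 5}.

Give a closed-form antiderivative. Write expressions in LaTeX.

An antiderivative is F(\theta) = \frac{\log{\left(3 \theta^{2} + 5 \right)}}{2}.

f matches the chain-rule pattern g'(h)*h' with inner function h(\theta) = 3 \theta^{2} + 5; substituting u = h(\theta) collapses the integral.
Check: d/d\theta[\frac{\log{\left(3 \theta^{2} + 5 \right)}}{2}] = \frac{3 \theta}{3 \theta^{2} + 5} = f(\theta).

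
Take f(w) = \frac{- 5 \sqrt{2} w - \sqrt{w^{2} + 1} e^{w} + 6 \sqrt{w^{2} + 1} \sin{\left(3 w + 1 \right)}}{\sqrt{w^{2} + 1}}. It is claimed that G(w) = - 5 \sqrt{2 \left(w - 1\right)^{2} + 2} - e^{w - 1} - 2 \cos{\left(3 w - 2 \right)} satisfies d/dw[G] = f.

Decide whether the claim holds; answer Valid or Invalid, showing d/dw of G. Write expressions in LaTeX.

d/dw[G] = \frac{- 5 \sqrt{2} w - \frac{\sqrt{w^{2} - 2 w + 2} e^{w}}{e} + 6 \sqrt{w^{2} - 2 w + 2} \sin{\left(3 w - 2 \right)} + 5 \sqrt{2}}{\sqrt{w^{2} - 2 w + 2}}
d/dw[G] - f(w) = \frac{- 5 \sqrt{2} w \sqrt{w^{2} + 1} + 5 \sqrt{2} w \sqrt{w^{2} - 2 w + 2} - \frac{\sqrt{w^{2} + 1} \sqrt{w^{2} - 2 w + 2} e^{w}}{e} + \sqrt{w^{2} + 1} \sqrt{w^{2} - 2 w + 2} e^{w} + 6 \sqrt{w^{2} + 1} \sqrt{w^{2} - 2 w + 2} \sin{\left(3 w - 2 \right)} - 6 \sqrt{w^{2} + 1} \sqrt{w^{2} - 2 w + 2} \sin{\left(3 w + 1 \right)} + 5 \sqrt{2} \sqrt{w^{2} + 1}}{\sqrt{w^{2} + 1} \sqrt{w^{2} - 2 w + 2}} != 0.

Invalid: d/dw[G] - f = \frac{- 5 \sqrt{2} w \sqrt{w^{2} + 1} + 5 \sqrt{2} w \sqrt{w^{2} - 2 w + 2} - \frac{\sqrt{w^{2} + 1} \sqrt{w^{2} - 2 w + 2} e^{w}}{e} + \sqrt{w^{2} + 1} \sqrt{w^{2} - 2 w + 2} e^{w} + 6 \sqrt{w^{2} + 1} \sqrt{w^{2} - 2 w + 2} \sin{\left(3 w - 2 \right)} - 6 \sqrt{w^{2} + 1} \sqrt{w^{2} - 2 w + 2} \sin{\left(3 w + 1 \right)} + 5 \sqrt{2} \sqrt{w^{2} + 1}}{\sqrt{w^{2} + 1} \sqrt{w^{2} - 2 w + 2}}, which is not 0.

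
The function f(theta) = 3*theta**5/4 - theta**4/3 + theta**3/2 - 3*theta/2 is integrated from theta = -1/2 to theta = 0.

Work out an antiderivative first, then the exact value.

Antiderivative: F(theta) = theta**2*(15*theta**4 - 8*theta**3 + 15*theta**2 - 90)/120; value = 1349/7680

The integrand splits into summands that can be handled one at a time.
F(theta) = theta**2*(15*theta**4 - 8*theta**3 + 15*theta**2 - 90)/120 is an antiderivative of f.
Check: d/dtheta[theta**2*(15*theta**4 - 8*theta**3 + 15*theta**2 - 90)/120] = 3*theta**5/4 - theta**4/3 + theta**3/2 - 3*theta/2 = f(theta).
F(0) = 0; F(-1/2) = -1349/7680.
Integral = F(0) - F(-1/2) = 1349/7680.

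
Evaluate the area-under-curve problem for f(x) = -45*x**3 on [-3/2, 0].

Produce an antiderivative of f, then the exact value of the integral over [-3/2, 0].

Any candidate F(x) must reproduce f(x) exactly when differentiated.
F(x) = -45*x**4/4 is an antiderivative of f.
Check: d/dx[-45*x**4/4] = -45*x**3 = f(x).
F(0) = 0; F(-3/2) = -3645/64.
Integral = F(0) - F(-3/2) = 3645/64.

Antiderivative: F(x) = -45*x**4/4; value = 3645/64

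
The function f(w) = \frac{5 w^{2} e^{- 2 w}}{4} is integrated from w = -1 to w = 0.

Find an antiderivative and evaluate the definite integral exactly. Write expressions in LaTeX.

Recognize the product-rule pattern: f = u'v + uv' with u = - \frac{5 w^{2}}{8} - \frac{5 w}{8} - \frac{5}{16}, v = e^{- 2 w}, so integration by parts undoes it.
F(w) = - \frac{5 w^{2} e^{- 2 w}}{8} - \frac{5 w e^{- 2 w}}{8} - \frac{5 e^{- 2 w}}{16} is an antiderivative of f.
Check: d/dw[- \frac{5 w^{2} e^{- 2 w}}{8} - \frac{5 w e^{- 2 w}}{8} - \frac{5 e^{- 2 w}}{16}] = \frac{5 w^{2} e^{- 2 w}}{4} = f(w).
F(0) = - \frac{5}{16}; F(-1) = - \frac{5 e^{2}}{16}.
Integral = F(0) - F(-1) = - \frac{5}{16} + \frac{5 e^{2}}{16}.

Antiderivative: F(w) = - \frac{5 w^{2} e^{- 2 w}}{8} - \frac{5 w e^{- 2 w}}{8} - \frac{5 e^{- 2 w}}{16}; value = - \frac{5}{16} + \frac{5 e^{2}}{16}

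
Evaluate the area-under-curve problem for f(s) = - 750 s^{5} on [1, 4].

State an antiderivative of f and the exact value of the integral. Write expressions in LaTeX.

Antiderivative: F(s) = - 125 s^{6}; value = -511875

For F(s) to be correct the identity F'(s) - f(s) = 0 must hold.
F(s) = - 125 s^{6} is an antiderivative of f.
Check: d/ds[- 125 s^{6}] = - 750 s^{5} = f(s).
F(4) = -512000; F(1) = -125.
Integral = F(4) - F(1) = -511875.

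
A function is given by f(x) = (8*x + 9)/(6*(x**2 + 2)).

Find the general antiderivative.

Check any antiderivative F(x) by computing F'(x) and comparing it with f(x).
Check: d/dx[2*log(x**2 + 2)/3 + 3*sqrt(2)*atan(sqrt(2)*x/2)/4] = (8*x + 9)/(6*x**2 + 12), which equals f(x).

F(x) = 2*log(x**2 + 2)/3 + 3*sqrt(2)*atan(sqrt(2)*x/2)/4 + C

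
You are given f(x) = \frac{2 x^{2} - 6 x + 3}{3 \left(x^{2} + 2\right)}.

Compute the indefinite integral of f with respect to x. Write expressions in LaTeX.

F(x) = \frac{2 x}{3} - \log{\left(x^{2} + 2 \right)} - \frac{\sqrt{2} \operatorname{atan}{\left(\frac{\sqrt{2} x}{2} \right)}}{6} + C

An antiderivative F(x) passes only if d/dx[F] lands on f(x) exactly.
Check: d/dx[\frac{2 x}{3} - \log{\left(x^{2} + 2 \right)} - \frac{\sqrt{2} \operatorname{atan}{\left(\frac{\sqrt{2} x}{2} \right)}}{6}] = \frac{2 x^{2} - 6 x + 3}{3 x^{2} + 6}, which equals f(x).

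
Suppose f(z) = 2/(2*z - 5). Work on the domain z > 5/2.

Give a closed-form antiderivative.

An antiderivative is F(z) = log(2*z - 5).

Whatever form F(z) takes, F'(z) = f(z) is non-negotiable.
Check: d/dz[log(2*z - 5)] = 2/(2*z - 5) = f(z).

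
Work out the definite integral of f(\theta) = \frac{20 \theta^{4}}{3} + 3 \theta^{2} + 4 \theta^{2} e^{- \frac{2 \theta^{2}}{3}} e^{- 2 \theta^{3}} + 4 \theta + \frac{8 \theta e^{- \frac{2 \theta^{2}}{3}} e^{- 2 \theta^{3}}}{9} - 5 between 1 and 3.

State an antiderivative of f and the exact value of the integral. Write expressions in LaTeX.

The integrand splits into summands that can be handled one at a time.
F(\theta) = \frac{4 \theta^{5} + 3 \theta^{3} + 6 \theta^{2} - 15 \theta - 2 e^{- 2 \theta^{3} - \frac{2 \theta^{2}}{3}}}{3} is an antiderivative of f.
Check: d/d\theta[\frac{4 \theta^{5} + 3 \theta^{3} + 6 \theta^{2} - 15 \theta - 2 e^{- 2 \theta^{3} - \frac{2 \theta^{2}}{3}}}{3}] = \frac{\left(60 \theta^{4} e^{\frac{2 \theta^{2}}{3}} e^{2 \theta^{3}} + 27 \theta^{2} e^{\frac{2 \theta^{2}}{3}} e^{2 \theta^{3}} + 36 \theta^{2} + 36 \theta e^{\frac{2 \theta^{2}}{3}} e^{2 \theta^{3}} + 8 \theta - 45 e^{\frac{2 \theta^{2}}{3}} e^{2 \theta^{3}}\right) e^{- \frac{2 \theta^{2}}{3}} e^{- 2 \theta^{3}}}{9}, which equals f(\theta).
F(3) = 354 - \frac{2}{3 e^{60}}; F(1) = - \frac{2}{3} - \frac{2}{3 e^{\frac{8}{3}}}.
Integral = F(3) - F(1) = - \frac{2}{3 e^{60}} + \frac{2}{3 e^{\frac{8}{3}}} + \frac{1064}{3}.

Antiderivative: F(\theta) = \frac{4 \theta^{5} + 3 \theta^{3} + 6 \theta^{2} - 15 \theta - 2 e^{- 2 \theta^{3} - \frac{2 \theta^{2}}{3}}}{3}; value = - \frac{2}{3 e^{60}} + \frac{2}{3 e^{\frac{8}{3}}} + \frac{1064}{3}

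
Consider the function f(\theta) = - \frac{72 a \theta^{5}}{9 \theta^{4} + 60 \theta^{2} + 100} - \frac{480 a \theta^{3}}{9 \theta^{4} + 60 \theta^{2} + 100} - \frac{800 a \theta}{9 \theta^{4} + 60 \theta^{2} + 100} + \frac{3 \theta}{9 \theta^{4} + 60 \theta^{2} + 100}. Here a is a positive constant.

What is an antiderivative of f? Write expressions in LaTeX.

Integrate term by term and add the pieces.
Check: d/d\theta[\frac{- 24 a \theta^{4} - 80 a \theta^{2} - 1}{6 \theta^{2} + 20}] = \frac{- 72 a \theta^{5} - 480 a \theta^{3} - 800 a \theta + 3 \theta}{9 \theta^{4} + 60 \theta^{2} + 100}, which equals f(\theta).

An antiderivative is F(\theta) = \frac{- 24 a \theta^{4} - 80 a \theta^{2} - 1}{6 \theta^{2} + 20}.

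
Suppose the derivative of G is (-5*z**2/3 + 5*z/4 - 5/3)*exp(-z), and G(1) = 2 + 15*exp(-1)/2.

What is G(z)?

G'(z) has the shape u'v + uv' for u = 5*z**2/3 + 25*z/12 + 15/4 and v = exp(-z) — it is the derivative of the product u*v.
A general antiderivative is (20*z**2 + 25*z + 45)*exp(-z)/12 + C.
The condition gives C = 2 + 15*exp(-1)/2 - (15*exp(-1)/2) = 2.
So G(z) = 5*z**2*exp(-z)/3 + 25*z*exp(-z)/12 + 2 + 15*exp(-z)/4.
Check: d/dz[5*z**2*exp(-z)/3 + 25*z*exp(-z)/12 + 2 + 15*exp(-z)/4] = (-20*z**2 + 15*z - 20)*exp(-z)/12, which equals G'(z).

G(z) = 5*z**2*exp(-z)/3 + 25*z*exp(-z)/12 + 2 + 15*exp(-z)/4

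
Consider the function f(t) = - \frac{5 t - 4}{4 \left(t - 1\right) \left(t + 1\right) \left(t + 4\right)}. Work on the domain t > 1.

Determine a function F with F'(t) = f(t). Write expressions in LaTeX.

An antiderivative is F(t) = - \frac{\log{\left(t - 1 \right)} + 15 \log{\left(t + 1 \right)} - 16 \log{\left(t + 4 \right)}}{40}.

The denominator factors as 4 \left(t - 1\right) \left(t + 1\right) \left(t + 4\right); partial fractions split f into directly integrable pieces: \frac{2}{5 \left(t + 4\right)} - \frac{3}{8 \left(t + 1\right)} - \frac{1}{40 \left(t - 1\right)}.
Check: d/dt[- \frac{\log{\left(t - 1 \right)} + 15 \log{\left(t + 1 \right)} - 16 \log{\left(t + 4 \right)}}{40}] = \frac{4 - 5 t}{4 t^{3} + 16 t^{2} - 4 t - 16}, which equals f(t).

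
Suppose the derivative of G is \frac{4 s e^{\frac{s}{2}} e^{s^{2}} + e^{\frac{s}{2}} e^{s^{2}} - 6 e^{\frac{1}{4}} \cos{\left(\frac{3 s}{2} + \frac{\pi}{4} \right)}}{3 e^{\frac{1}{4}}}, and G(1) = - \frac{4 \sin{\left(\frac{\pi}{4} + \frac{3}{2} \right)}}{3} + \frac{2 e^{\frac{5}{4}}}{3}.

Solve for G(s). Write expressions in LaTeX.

G(s) = \frac{2 \left(\frac{e^{\frac{s}{2}} e^{s^{2}}}{e^{\frac{1}{4}}} - 2 \sin{\left(\frac{3 s}{2} + \frac{\pi}{4} \right)}\right)}{3}

Check a candidate G(s) by differentiating: d/ds[G] must match the given G'(s).
A general antiderivative is \frac{2 e^{s^{2} + \frac{s}{2} - \frac{1}{4}}}{3} - \frac{4 \sin{\left(\frac{3 s}{2} + \frac{\pi}{4} \right)}}{3} + C.
The condition gives C = - \frac{4 \sin{\left(\frac{\pi}{4} + \frac{3}{2} \right)}}{3} + \frac{2 e^{\frac{5}{4}}}{3} - (- \frac{4 \sin{\left(\frac{\pi}{4} + \frac{3}{2} \right)}}{3} + \frac{2 e^{\frac{5}{4}}}{3}) = 0.
So G(s) = \frac{2 \left(\frac{e^{\frac{s}{2}} e^{s^{2}}}{e^{\frac{1}{4}}} - 2 \sin{\left(\frac{3 s}{2} + \frac{\pi}{4} \right)}\right)}{3}.
Check: d/ds[\frac{2 \left(\frac{e^{\frac{s}{2}} e^{s^{2}}}{e^{\frac{1}{4}}} - 2 \sin{\left(\frac{3 s}{2} + \frac{\pi}{4} \right)}\right)}{3}] = \frac{4 s e^{\frac{s}{2}} e^{s^{2}} + e^{\frac{s}{2}} e^{s^{2}} - 6 e^{\frac{1}{4}} \cos{\left(\frac{3 s}{2} + \frac{\pi}{4} \right)}}{3 e^{\frac{1}{4}}} = G'(s).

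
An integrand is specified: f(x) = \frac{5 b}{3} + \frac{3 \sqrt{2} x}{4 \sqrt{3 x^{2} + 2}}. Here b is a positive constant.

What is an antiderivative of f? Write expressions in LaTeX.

Differentiate the proposed F(x) back; it has to land on f(x) exactly.
Check: d/dx[\frac{5 b x}{3} + \frac{\sqrt{\frac{3 x^{2}}{2} + 1}}{2}] = \frac{20 b \sqrt{3 x^{2} + 2} + 9 \sqrt{2} x}{12 \sqrt{3 x^{2} + 2}}, which equals f(x).

An antiderivative is F(x) = \frac{5 b x}{3} + \frac{\sqrt{\frac{3 x^{2}}{2} + 1}}{2}.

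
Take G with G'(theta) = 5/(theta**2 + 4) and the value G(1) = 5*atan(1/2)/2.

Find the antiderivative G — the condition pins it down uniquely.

G(theta) = 5*atan(theta/2)/2

Differentiate the proposed G(theta) back; it has to land on the given G'(theta).
A general antiderivative is 5*atan(theta/2)/2 + C.
The condition gives C = 5*atan(1/2)/2 - (5*atan(1/2)/2) = 0.
So G(theta) = 5*atan(theta/2)/2.
Check: d/dtheta[5*atan(theta/2)/2] = 5/(theta**2 + 4) = G'(theta).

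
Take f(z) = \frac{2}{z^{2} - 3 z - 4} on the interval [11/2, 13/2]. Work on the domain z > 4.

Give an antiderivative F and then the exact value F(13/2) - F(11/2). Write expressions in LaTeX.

Antiderivative: F(z) = \frac{2 \log{\left(z - 4 \right)}}{5} - \frac{2 \log{\left(z + 1 \right)}}{5}; value = - \frac{2 \log{\left(\frac{15}{2} \right)}}{5} - \frac{2 \log{\left(\frac{3}{2} \right)}}{5} + \frac{2 \log{\left(\frac{5}{2} \right)}}{5} + \frac{2 \log{\left(\frac{13}{2} \right)}}{5}

The denominator factors as \left(z - 4\right) \left(z + 1\right); partial fractions split f into directly integrable pieces: - \frac{2}{5 \left(z + 1\right)} + \frac{2}{5 \left(z - 4\right)}.
F(z) = \frac{2 \log{\left(z - 4 \right)}}{5} - \frac{2 \log{\left(z + 1 \right)}}{5} is an antiderivative of f.
Check: d/dz[\frac{2 \log{\left(z - 4 \right)}}{5} - \frac{2 \log{\left(z + 1 \right)}}{5}] = \frac{2}{z^{2} - 3 z - 4} = f(z).
F(13/2) = - \frac{2 \log{\left(\frac{15}{2} \right)}}{5} + \frac{2 \log{\left(\frac{5}{2} \right)}}{5}; F(11/2) = - \frac{2 \log{\left(\frac{13}{2} \right)}}{5} + \frac{2 \log{\left(\frac{3}{2} \right)}}{5}.
Integral = F(13/2) - F(11/2) = - \frac{2 \log{\left(\frac{15}{2} \right)}}{5} - \frac{2 \log{\left(\frac{3}{2} \right)}}{5} + \frac{2 \log{\left(\frac{5}{2} \right)}}{5} + \frac{2 \log{\left(\frac{13}{2} \right)}}{5}.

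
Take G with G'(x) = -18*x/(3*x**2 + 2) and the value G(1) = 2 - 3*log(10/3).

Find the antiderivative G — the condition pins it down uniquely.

G(x) = 2 - 3*log(2*x**2 + 4/3)

G'(x) matches the chain-rule pattern g'(h)*h' with inner function h(x) = 2*x**2 + 4/3; substituting u = h(x) collapses the integral.
A general antiderivative is -3*log(2*x**2 + 4/3) + C.
The condition gives C = 2 - 3*log(10/3) - (-3*log(10/3)) = 2.
So G(x) = 2 - 3*log(2*x**2 + 4/3).
Check: d/dx[2 - 3*log(2*x**2 + 4/3)] = -18*x/(3*x**2 + 2) = G'(x).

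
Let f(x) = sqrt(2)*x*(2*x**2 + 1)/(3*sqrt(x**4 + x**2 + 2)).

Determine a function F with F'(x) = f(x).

f matches the chain-rule pattern g'(h)*h' with inner function h(x) = 2*x**4 + 2*x**2 + 4; substituting u = h(x) collapses the integral.
Check: d/dx[sqrt(2)*sqrt(x**4 + x**2 + 2)/3] = (2*sqrt(2)*x**3 + sqrt(2)*x)/(3*sqrt(x**4 + x**2 + 2)), which equals f(x).

An antiderivative is F(x) = sqrt(2)*sqrt(x**4 + x**2 + 2)/3.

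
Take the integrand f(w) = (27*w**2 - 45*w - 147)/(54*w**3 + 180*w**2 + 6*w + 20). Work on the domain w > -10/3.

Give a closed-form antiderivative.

An antiderivative is F(w) = log(3*w/2 + 5)/2 - 5*atan(3*w)/2.

Differentiate the proposed F(w) back; it has to land on f(w) exactly.
Check: d/dw[log(3*w/2 + 5)/2 - 5*atan(3*w)/2] = (27*w**2 - 45*w - 147)/(54*w**3 + 180*w**2 + 6*w + 20) = f(w).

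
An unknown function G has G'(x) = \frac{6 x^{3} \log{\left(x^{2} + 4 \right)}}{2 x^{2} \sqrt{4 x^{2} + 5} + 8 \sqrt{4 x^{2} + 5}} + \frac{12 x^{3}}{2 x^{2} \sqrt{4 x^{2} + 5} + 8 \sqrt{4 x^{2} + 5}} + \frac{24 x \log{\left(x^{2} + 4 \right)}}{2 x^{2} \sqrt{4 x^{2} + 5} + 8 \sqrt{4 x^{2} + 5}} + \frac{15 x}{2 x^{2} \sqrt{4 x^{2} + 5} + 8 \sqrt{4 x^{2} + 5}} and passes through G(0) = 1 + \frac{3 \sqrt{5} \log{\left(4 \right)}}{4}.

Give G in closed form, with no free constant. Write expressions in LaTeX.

G(x) = \frac{3 \sqrt{4 x^{2} + 5} \log{\left(x^{2} + 4 \right)} + 4}{4}

Recognize the product-rule pattern: G'(x) = u'v + uv' with u = \frac{3 \sqrt{4 x^{2} + 5}}{4}, v = \log{\left(x^{2} + 4 \right)}, so integration by parts undoes it.
A general antiderivative is \frac{3 \sqrt{4 x^{2} + 5} \log{\left(x^{2} + 4 \right)}}{4} + C.
The condition gives C = 1 + \frac{3 \sqrt{5} \log{\left(4 \right)}}{4} - (\frac{3 \sqrt{5} \log{\left(4 \right)}}{4}) = 1.
So G(x) = \frac{3 \sqrt{4 x^{2} + 5} \log{\left(x^{2} + 4 \right)} + 4}{4}.
Check: d/dx[\frac{3 \sqrt{4 x^{2} + 5} \log{\left(x^{2} + 4 \right)} + 4}{4}] = \frac{6 x^{3} \log{\left(x^{2} + 4 \right)} + 12 x^{3} + 24 x \log{\left(x^{2} + 4 \right)} + 15 x}{2 x^{2} \sqrt{4 x^{2} + 5} + 8 \sqrt{4 x^{2} + 5}}, which equals G'(x).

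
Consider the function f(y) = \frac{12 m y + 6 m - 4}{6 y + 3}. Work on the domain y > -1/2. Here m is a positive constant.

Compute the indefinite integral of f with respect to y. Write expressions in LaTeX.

F(y) = \frac{2 \left(3 m y - \log{\left(y + \frac{1}{2} \right)}\right)}{3} + C

A first test for any F(y): its y-derivative must equal f(y) identically.
Check: d/dy[\frac{2 \left(3 m y - \log{\left(y + \frac{1}{2} \right)}\right)}{3}] = \frac{12 m y + 6 m - 4}{6 y + 3} = f(y).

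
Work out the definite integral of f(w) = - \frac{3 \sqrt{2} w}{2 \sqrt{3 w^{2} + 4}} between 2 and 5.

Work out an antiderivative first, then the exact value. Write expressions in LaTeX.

The substitution u = \frac{3 w^{2}}{2} + 2 works: f is exactly (dF/du)*(du/dw) for that inner function.
F(w) = - \frac{\sqrt{2} \sqrt{3 w^{2} + 4}}{2} is an antiderivative of f.
Check: d/dw[- \frac{\sqrt{2} \sqrt{3 w^{2} + 4}}{2}] = - \frac{3 \sqrt{2} w}{2 \sqrt{3 w^{2} + 4}} = f(w).
F(5) = - \frac{\sqrt{158}}{2}; F(2) = - 2 \sqrt{2}.
Integral = F(5) - F(2) = - \frac{\sqrt{158}}{2} + 2 \sqrt{2}.

Antiderivative: F(w) = - \frac{\sqrt{2} \sqrt{3 w^{2} + 4}}{2}; value = - \frac{\sqrt{158}}{2} + 2 \sqrt{2}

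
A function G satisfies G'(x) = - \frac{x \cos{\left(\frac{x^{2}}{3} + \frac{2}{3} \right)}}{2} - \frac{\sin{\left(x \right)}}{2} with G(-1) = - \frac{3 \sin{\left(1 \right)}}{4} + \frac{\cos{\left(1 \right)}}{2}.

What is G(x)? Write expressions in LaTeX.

G(x) = - \frac{3 \sin{\left(\frac{x^{2}}{3} + \frac{2}{3} \right)}}{4} + \frac{\cos{\left(x \right)}}{2}

The integrand splits into summands that can be handled one at a time.
A general antiderivative is - \frac{3 \sin{\left(\frac{x^{2}}{3} + \frac{2}{3} \right)}}{4} + \frac{\cos{\left(x \right)}}{2} + C.
The condition gives C = - \frac{3 \sin{\left(1 \right)}}{4} + \frac{\cos{\left(1 \right)}}{2} - (- \frac{3 \sin{\left(1 \right)}}{4} + \frac{\cos{\left(1 \right)}}{2}) = 0.
So G(x) = - \frac{3 \sin{\left(\frac{x^{2}}{3} + \frac{2}{3} \right)}}{4} + \frac{\cos{\left(x \right)}}{2}.
Check: d/dx[- \frac{3 \sin{\left(\frac{x^{2}}{3} + \frac{2}{3} \right)}}{4} + \frac{\cos{\left(x \right)}}{2}] = - \frac{x \cos{\left(\frac{x^{2}}{3} + \frac{2}{3} \right)}}{2} - \frac{\sin{\left(x \right)}}{2} = G'(x).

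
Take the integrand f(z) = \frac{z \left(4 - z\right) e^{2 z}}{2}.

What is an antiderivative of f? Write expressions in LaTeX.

Recognize the product-rule pattern: f = u'v + uv' with u = - \frac{z^{2}}{4} + \frac{5 z}{4} - \frac{5}{8}, v = e^{2 z}, so integration by parts undoes it.
Check: d/dz[- \frac{z^{2} e^{2 z}}{4} + \frac{5 z e^{2 z}}{4} - \frac{5 e^{2 z}}{8}] = - \frac{z^{2} e^{2 z}}{2} + 2 z e^{2 z}, which equals f(z).

An antiderivative is F(z) = - \frac{z^{2} e^{2 z}}{4} + \frac{5 z e^{2 z}}{4} - \frac{5 e^{2 z}}{8}.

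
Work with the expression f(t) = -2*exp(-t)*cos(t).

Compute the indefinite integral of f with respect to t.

F(t) = -exp(-t)*sin(t) + exp(-t)*cos(t) + C

Whatever form F(t) takes, F'(t) = f(t) is non-negotiable.
Check: d/dt[-exp(-t)*sin(t) + exp(-t)*cos(t)] = -2*exp(-t)*cos(t) = f(t).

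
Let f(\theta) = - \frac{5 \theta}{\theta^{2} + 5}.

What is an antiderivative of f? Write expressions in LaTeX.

An antiderivative is F(\theta) = - \frac{5 \log{\left(\theta^{2} + 5 \right)}}{2}.

The substitution u = \theta^{2} + 5 works: f is exactly (dF/du)*(du/d\theta) for that inner function.
Check: d/d\theta[- \frac{5 \log{\left(\theta^{2} + 5 \right)}}{2}] = - \frac{5 \theta}{\theta^{2} + 5} = f(\theta).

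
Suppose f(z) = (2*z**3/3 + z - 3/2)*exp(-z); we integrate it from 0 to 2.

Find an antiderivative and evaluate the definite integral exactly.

Antiderivative: F(z) = (-4*z**3 - 12*z**2 - 30*z - 21)*exp(-z)/6; value = 7/2 - 161*exp(-2)/6

f has the shape u'v + uv' for u = -2*z**3/3 - 2*z**2 - 5*z - 7/2 and v = exp(-z) — it is the derivative of the product u*v.
F(z) = (-4*z**3 - 12*z**2 - 30*z - 21)*exp(-z)/6 is an antiderivative of f.
Check: d/dz[(-4*z**3 - 12*z**2 - 30*z - 21)*exp(-z)/6] = (4*z**3 + 6*z - 9)*exp(-z)/6, which equals f(z).
F(2) = -161*exp(-2)/6; F(0) = -7/2.
Integral = F(2) - F(0) = 7/2 - 161*exp(-2)/6.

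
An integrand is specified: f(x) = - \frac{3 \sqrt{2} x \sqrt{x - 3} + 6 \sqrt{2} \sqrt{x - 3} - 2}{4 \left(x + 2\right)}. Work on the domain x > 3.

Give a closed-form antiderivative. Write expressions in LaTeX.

An antiderivative is F(x) = - \frac{\sqrt{2} x \sqrt{x - 3} - 3 \sqrt{2} \sqrt{x - 3} - \log{\left(3 x + 6 \right)}}{2}.

A candidate is checked by its d/dx: the result must match f(x).
Check: d/dx[- \frac{\sqrt{2} x \sqrt{x - 3} - 3 \sqrt{2} \sqrt{x - 3} - \log{\left(3 x + 6 \right)}}{2}] = \frac{- 3 \sqrt{2} x^{2} + 3 \sqrt{2} x + 2 \sqrt{x - 3} + 18 \sqrt{2}}{4 x \sqrt{x - 3} + 8 \sqrt{x - 3}}, which equals f(x).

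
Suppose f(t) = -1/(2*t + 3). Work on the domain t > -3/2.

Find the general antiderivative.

F(t) = -log(2*t + 3)/2 + C

Check any antiderivative F(t) by computing F'(t) and comparing it with f(t).
Check: d/dt[-log(2*t + 3)/2] = -1/(2*t + 3) = f(t).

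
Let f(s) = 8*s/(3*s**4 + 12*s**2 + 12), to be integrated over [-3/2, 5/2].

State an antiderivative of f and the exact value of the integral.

Antiderivative: F(s) = -4/(3*s**2 + 6); value = 256/1683

The substitution u = s**2 + 2 works: f is exactly (dF/du)*(du/ds) for that inner function.
F(s) = -4/(3*s**2 + 6) is an antiderivative of f.
Check: d/ds[-4/(3*s**2 + 6)] = 8*s/(3*s**4 + 12*s**2 + 12) = f(s).
F(5/2) = -16/99; F(-3/2) = -16/51.
Integral = F(5/2) - F(-3/2) = 256/1683.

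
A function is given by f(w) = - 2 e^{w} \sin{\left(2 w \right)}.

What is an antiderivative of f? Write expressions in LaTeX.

An antiderivative is F(w) = \frac{2 \left(- \sin{\left(2 w \right)} + 2 \cos{\left(2 w \right)}\right) e^{w}}{5}.

A first test for any F(w): its w-derivative must equal f(w) identically.
Check: d/dw[\frac{2 \left(- \sin{\left(2 w \right)} + 2 \cos{\left(2 w \right)}\right) e^{w}}{5}] = - 2 e^{w} \sin{\left(2 w \right)} = f(w).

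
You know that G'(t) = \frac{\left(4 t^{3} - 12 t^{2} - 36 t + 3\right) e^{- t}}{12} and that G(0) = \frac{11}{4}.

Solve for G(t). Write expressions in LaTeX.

Recognize the product-rule pattern: G'(t) = u'v + uv' with u = - \frac{t^{3}}{3} + 3 t + \frac{11}{4}, v = e^{- t}, so integration by parts undoes it.
A general antiderivative is \frac{\left(- 4 t^{3} + 36 t + 33\right) e^{- t}}{12} + C.
The condition gives C = \frac{11}{4} - (\frac{11}{4}) = 0.
So G(t) = \frac{\left(- 4 t^{3} + 36 t + 33\right) e^{- t}}{12}.
Check: d/dt[\frac{\left(- 4 t^{3} + 36 t + 33\right) e^{- t}}{12}] = \frac{\left(4 t^{3} - 12 t^{2} - 36 t + 3\right) e^{- t}}{12} = G'(t).

G(t) = \frac{\left(- 4 t^{3} + 36 t + 33\right) e^{- t}}{12}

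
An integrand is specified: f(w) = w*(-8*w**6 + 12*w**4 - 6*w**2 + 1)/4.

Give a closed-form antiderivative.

f matches the chain-rule pattern g'(h)*h' with inner function h(w) = 1/2 - w**2; substituting u = h(w) collapses the integral.
Check: d/dw[-(1 - 2*w**2)**4/64] = -2*w**7 + 3*w**5 - 3*w**3/2 + w/4, which equals f(w).

An antiderivative is F(w) = -(1 - 2*w**2)**4/64.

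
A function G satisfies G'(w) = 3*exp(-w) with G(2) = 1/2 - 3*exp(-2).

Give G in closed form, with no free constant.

Differentiate the proposed G(w) back; it has to land on the given G'(w).
A general antiderivative is -3*exp(-w) + C.
The condition gives C = 1/2 - 3*exp(-2) - (-3*exp(-2)) = 1/2.
So G(w) = (exp(w) - 6)*exp(-w)/2.
Check: d/dw[(exp(w) - 6)*exp(-w)/2] = 3*exp(-w) = G'(w).

G(w) = (exp(w) - 6)*exp(-w)/2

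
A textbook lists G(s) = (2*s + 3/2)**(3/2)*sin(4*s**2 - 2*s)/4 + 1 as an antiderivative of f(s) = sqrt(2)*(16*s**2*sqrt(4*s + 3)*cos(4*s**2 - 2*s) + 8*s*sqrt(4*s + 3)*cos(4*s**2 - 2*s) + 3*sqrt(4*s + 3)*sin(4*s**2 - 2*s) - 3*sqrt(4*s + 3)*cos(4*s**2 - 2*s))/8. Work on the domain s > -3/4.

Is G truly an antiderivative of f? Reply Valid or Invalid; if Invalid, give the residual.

Valid: G'(s) = f(s).

d/ds[G] = sqrt(2)*(16*s**2*sqrt(4*s + 3)*cos(4*s**2 - 2*s) + 8*s*sqrt(4*s + 3)*cos(4*s**2 - 2*s) + 3*sqrt(4*s + 3)*sin(4*s**2 - 2*s) - 3*sqrt(4*s + 3)*cos(4*s**2 - 2*s))/8
This equals f(s) exactly, so the claim holds.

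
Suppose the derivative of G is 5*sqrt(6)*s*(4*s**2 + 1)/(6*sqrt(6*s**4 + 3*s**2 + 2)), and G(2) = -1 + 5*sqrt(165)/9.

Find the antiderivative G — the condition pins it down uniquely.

G(s) = 5*sqrt(s**4 + s**2/2 + 1/3)/3 - 1

The substitution u = s**4 + s**2/2 + 1/3 works: G'(s) is exactly (dG/du)*(du/ds) for that inner function.
A general antiderivative is 5*sqrt(s**4 + s**2/2 + 1/3)/3 + C.
The condition gives C = -1 + 5*sqrt(165)/9 - (5*sqrt(165)/9) = -1.
So G(s) = 5*sqrt(s**4 + s**2/2 + 1/3)/3 - 1.
Check: d/ds[5*sqrt(s**4 + s**2/2 + 1/3)/3 - 1] = (20*sqrt(6)*s**3 + 5*sqrt(6)*s)/(6*sqrt(6*s**4 + 3*s**2 + 2)), which equals G'(s).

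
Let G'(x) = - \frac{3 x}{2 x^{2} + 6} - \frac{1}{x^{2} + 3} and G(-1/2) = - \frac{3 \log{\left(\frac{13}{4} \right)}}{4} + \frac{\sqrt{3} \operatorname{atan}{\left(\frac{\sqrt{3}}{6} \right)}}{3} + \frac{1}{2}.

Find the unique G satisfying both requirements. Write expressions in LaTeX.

G(x) = - \frac{3 \log{\left(x^{2} + 3 \right)}}{4} - \frac{\sqrt{3} \operatorname{atan}{\left(\frac{\sqrt{3} x}{3} \right)}}{3} + \frac{1}{2}

Integrate term by term and add the pieces.
A general antiderivative is - \frac{3 \log{\left(x^{2} + 3 \right)}}{4} - \frac{\sqrt{3} \operatorname{atan}{\left(\frac{\sqrt{3} x}{3} \right)}}{3} + C.
The condition gives C = - \frac{3 \log{\left(\frac{13}{4} \right)}}{4} + \frac{\sqrt{3} \operatorname{atan}{\left(\frac{\sqrt{3}}{6} \right)}}{3} + \frac{1}{2} - (- \frac{3 \log{\left(\frac{13}{4} \right)}}{4} + \frac{\sqrt{3} \operatorname{atan}{\left(\frac{\sqrt{3}}{6} \right)}}{3}) = \frac{1}{2}.
So G(x) = - \frac{3 \log{\left(x^{2} + 3 \right)}}{4} - \frac{\sqrt{3} \operatorname{atan}{\left(\frac{\sqrt{3} x}{3} \right)}}{3} + \frac{1}{2}.
Check: d/dx[- \frac{3 \log{\left(x^{2} + 3 \right)}}{4} - \frac{\sqrt{3} \operatorname{atan}{\left(\frac{\sqrt{3} x}{3} \right)}}{3} + \frac{1}{2}] = \frac{- 3 x - 2}{2 x^{2} + 6}, which equals G'(x).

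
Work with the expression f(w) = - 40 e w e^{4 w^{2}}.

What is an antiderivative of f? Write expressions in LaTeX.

The substitution u = 4 w^{2} + 1 works: f is exactly (dF/du)*(du/dw) for that inner function.
Check: d/dw[- 5 e^{4 w^{2} + 1}] = - 40 e w e^{4 w^{2}} = f(w).

An antiderivative is F(w) = - 5 e^{4 w^{2} + 1}.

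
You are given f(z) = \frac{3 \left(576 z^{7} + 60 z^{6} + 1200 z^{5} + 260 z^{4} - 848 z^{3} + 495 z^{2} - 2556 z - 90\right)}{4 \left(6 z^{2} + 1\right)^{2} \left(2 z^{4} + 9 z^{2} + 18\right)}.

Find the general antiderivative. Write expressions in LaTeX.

F(z) = \frac{3 \left(12 z^{2} \log{\left(\frac{z^{4}}{3} + \frac{3 z^{2}}{2} + 3 \right)} - 5 z + 2 \log{\left(\frac{z^{4}}{3} + \frac{3 z^{2}}{2} + 3 \right)} + 12\right)}{4 \left(6 z^{2} + 1\right)} + C

Check any antiderivative F(z) by computing F'(z) and comparing it with f(z).
Check: d/dz[\frac{3 \left(12 z^{2} \log{\left(\frac{z^{4}}{3} + \frac{3 z^{2}}{2} + 3 \right)} - 5 z + 2 \log{\left(\frac{z^{4}}{3} + \frac{3 z^{2}}{2} + 3 \right)} + 12\right)}{4 \left(6 z^{2} + 1\right)}] = \frac{1728 z^{7} + 180 z^{6} + 3600 z^{5} + 780 z^{4} - 2544 z^{3} + 1485 z^{2} - 7668 z - 270}{288 z^{8} + 1392 z^{6} + 3032 z^{4} + 900 z^{2} + 72}, which equals f(z).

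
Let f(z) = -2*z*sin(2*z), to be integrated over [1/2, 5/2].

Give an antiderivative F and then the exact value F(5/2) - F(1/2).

Antiderivative: F(z) = z*cos(2*z) - sin(2*z)/2; value = -cos(1)/2 + sin(1)/2 - sin(5)/2 + 5*cos(5)/2

A first test for any F(z): its z-derivative must equal f(z) identically.
F(z) = z*cos(2*z) - sin(2*z)/2 is an antiderivative of f.
Check: d/dz[z*cos(2*z) - sin(2*z)/2] = -2*z*sin(2*z) = f(z).
F(5/2) = -sin(5)/2 + 5*cos(5)/2; F(1/2) = -sin(1)/2 + cos(1)/2.
Integral = F(5/2) - F(1/2) = -cos(1)/2 + sin(1)/2 - sin(5)/2 + 5*cos(5)/2.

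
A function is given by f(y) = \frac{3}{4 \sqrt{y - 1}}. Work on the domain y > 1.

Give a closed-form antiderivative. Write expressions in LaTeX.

An antiderivative is F(y) = \frac{3 \sqrt{y - 1}}{2}.

A candidate is checked by its d/dy: the result must match f(y).
Check: d/dy[\frac{3 \sqrt{y - 1}}{2}] = \frac{3}{4 \sqrt{y - 1}} = f(y).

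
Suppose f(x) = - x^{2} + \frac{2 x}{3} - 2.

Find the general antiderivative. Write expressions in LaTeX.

Integrate term by term and add the pieces.
Check: d/dx[\frac{x \left(- x^{2} + x - 6\right)}{3}] = - x^{2} + \frac{2 x}{3} - 2 = f(x).

F(x) = \frac{x \left(- x^{2} + x - 6\right)}{3} + C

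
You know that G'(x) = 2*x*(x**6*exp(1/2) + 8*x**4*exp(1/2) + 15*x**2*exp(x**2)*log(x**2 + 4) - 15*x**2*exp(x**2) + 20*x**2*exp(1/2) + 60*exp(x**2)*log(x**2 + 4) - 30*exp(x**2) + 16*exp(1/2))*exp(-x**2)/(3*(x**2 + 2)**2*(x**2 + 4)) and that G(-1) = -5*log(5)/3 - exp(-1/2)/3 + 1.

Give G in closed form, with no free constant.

G(x) = (3*x**2 - (x**2 + 2)*exp(1/2 - x**2) - 15*log(x**2 + 4) + 6)/(3*(x**2 + 2))

Whatever form G(x) takes, its d/dx must return the stated G'(x).
A general antiderivative is -exp(1/2 - x**2)/3 - 5*log(x**2 + 4)/(x**2 + 2) + C.
The condition gives C = -5*log(5)/3 - exp(-1/2)/3 + 1 - (-5*log(5)/3 - exp(-1/2)/3) = 1.
So G(x) = (3*x**2 - (x**2 + 2)*exp(1/2 - x**2) - 15*log(x**2 + 4) + 6)/(3*(x**2 + 2)).
Check: d/dx[(3*x**2 - (x**2 + 2)*exp(1/2 - x**2) - 15*log(x**2 + 4) + 6)/(3*(x**2 + 2))] = (2*x**7*exp(-1/2) + 16*x**5*exp(-1/2) + 30*x**3*exp(-1)*exp(x**2)*log(x**2 + 4) - 30*x**3*exp(-1)*exp(x**2) + 40*x**3*exp(-1/2) + 120*x*exp(-1)*exp(x**2)*log(x**2 + 4) - 60*x*exp(-1)*exp(x**2) + 32*x*exp(-1/2))/(3*x**6*exp(-1)*exp(x**2) + 24*x**4*exp(-1)*exp(x**2) + 60*x**2*exp(-1)*exp(x**2) + 48*exp(-1)*exp(x**2)), which equals G'(x).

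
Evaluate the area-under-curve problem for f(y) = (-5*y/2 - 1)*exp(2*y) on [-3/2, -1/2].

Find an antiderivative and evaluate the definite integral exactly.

Antiderivative: F(y) = (1 - 10*y)*exp(2*y)/8; value = -2*exp(-3) + 3*exp(-1)/4

f has the shape u'v + uv' for u = 1/8 - 5*y/4 and v = exp(2*y) — it is the derivative of the product u*v.
F(y) = (1 - 10*y)*exp(2*y)/8 is an antiderivative of f.
Check: d/dy[(1 - 10*y)*exp(2*y)/8] = -5*y*exp(2*y)/2 - exp(2*y), which equals f(y).
F(-1/2) = 3*exp(-1)/4; F(-3/2) = 2*exp(-3).
Integral = F(-1/2) - F(-3/2) = -2*exp(-3) + 3*exp(-1)/4.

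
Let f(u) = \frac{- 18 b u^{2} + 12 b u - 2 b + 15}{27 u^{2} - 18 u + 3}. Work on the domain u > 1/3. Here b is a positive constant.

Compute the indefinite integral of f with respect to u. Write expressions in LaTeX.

Since d/du undoes antidifferentiation here, F'(u) = f(u) is required of F(u).
Check: d/du[\frac{- 2 b u \left(3 u - 1\right) - 5}{3 \left(3 u - 1\right)}] = \frac{- 18 b u^{2} + 12 b u - 2 b + 15}{27 u^{2} - 18 u + 3} = f(u).

F(u) = \frac{- 2 b u \left(3 u - 1\right) - 5}{3 \left(3 u - 1\right)} + C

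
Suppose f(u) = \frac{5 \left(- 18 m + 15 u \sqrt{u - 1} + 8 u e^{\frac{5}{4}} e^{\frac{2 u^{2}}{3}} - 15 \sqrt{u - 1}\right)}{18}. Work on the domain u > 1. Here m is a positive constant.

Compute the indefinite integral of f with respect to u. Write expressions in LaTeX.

F(u) = - 5 m u + \frac{5 u^{2} \sqrt{u - 1}}{3} - \frac{10 u \sqrt{u - 1}}{3} + \frac{5 \sqrt{u - 1}}{3} + \frac{5 e^{\frac{5}{4}} e^{\frac{2 u^{2}}{3}}}{3} + C

Recover f(u) by differentiating a candidate F(u); any mismatch rules it out.
Check: d/du[- 5 m u + \frac{5 u^{2} \sqrt{u - 1}}{3} - \frac{10 u \sqrt{u - 1}}{3} + \frac{5 \sqrt{u - 1}}{3} + \frac{5 e^{\frac{5}{4}} e^{\frac{2 u^{2}}{3}}}{3}] = \frac{- 90 m \sqrt{u - 1} + 75 u^{2} + 40 u \sqrt{u - 1} e^{\frac{5}{4}} e^{\frac{2 u^{2}}{3}} - 150 u + 75}{18 \sqrt{u - 1}}, which equals f(u).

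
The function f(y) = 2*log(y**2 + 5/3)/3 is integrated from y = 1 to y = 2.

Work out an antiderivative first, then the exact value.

For F(y) to be correct the identity F'(y) - f(y) = 0 must hold.
F(y) = 2*(3*y*log(y**2 + 5/3) - 6*y + 2*sqrt(15)*atan(sqrt(15)*y/5))/9 is an antiderivative of f.
Check: d/dy[2*(3*y*log(y**2 + 5/3) - 6*y + 2*sqrt(15)*atan(sqrt(15)*y/5))/9] = 2*log(y**2 + 5/3)/3 = f(y).
F(2) = -8/3 + 4*sqrt(15)*atan(2*sqrt(15)/5)/9 + 4*log(17/3)/3; F(1) = -4/3 + 2*log(8/3)/3 + 4*sqrt(15)*atan(sqrt(15)/5)/9.
Integral = F(2) - F(1) = -4/3 - 4*sqrt(15)*atan(sqrt(15)/5)/9 - 2*log(8/3)/3 + 4*sqrt(15)*atan(2*sqrt(15)/5)/9 + 4*log(17/3)/3.

Antiderivative: F(y) = 2*(3*y*log(y**2 + 5/3) - 6*y + 2*sqrt(15)*atan(sqrt(15)*y/5))/9; value = -4/3 - 4*sqrt(15)*atan(sqrt(15)/5)/9 - 2*log(8/3)/3 + 4*sqrt(15)*atan(2*sqrt(15)/5)/9 + 4*log(17/3)/3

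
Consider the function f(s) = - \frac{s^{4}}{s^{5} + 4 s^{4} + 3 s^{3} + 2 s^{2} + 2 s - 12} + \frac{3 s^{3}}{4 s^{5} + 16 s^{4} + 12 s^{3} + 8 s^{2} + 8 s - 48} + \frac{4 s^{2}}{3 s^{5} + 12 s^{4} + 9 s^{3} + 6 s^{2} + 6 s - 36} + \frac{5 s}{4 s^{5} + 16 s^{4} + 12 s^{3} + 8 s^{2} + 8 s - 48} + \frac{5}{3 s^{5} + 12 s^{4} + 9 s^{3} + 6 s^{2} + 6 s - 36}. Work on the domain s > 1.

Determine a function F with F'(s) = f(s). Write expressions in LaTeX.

Factor the denominator (12 \left(s - 1\right) \left(s + 2\right) \left(s + 3\right) \left(s^{2} + 2\right)) and decompose: f = - \frac{s - 47}{132 \left(s^{2} + 2\right)} - \frac{137}{66 \left(s + 3\right)} + \frac{35}{36 \left(s + 2\right)} + \frac{1}{9 \left(s - 1\right)}; each piece integrates to a log, atan, or power term.
Check: d/ds[\frac{\log{\left(s - 1 \right)}}{9} + \frac{35 \log{\left(s + 2 \right)}}{36} - \frac{137 \log{\left(s + 3 \right)}}{66} - \frac{\log{\left(s^{2} + 2 \right)}}{264} + \frac{47 \sqrt{2} \operatorname{atan}{\left(\frac{\sqrt{2} s}{2} \right)}}{264}] = \frac{- 12 s^{4} + 9 s^{3} + 16 s^{2} + 15 s + 20}{12 s^{5} + 48 s^{4} + 36 s^{3} + 24 s^{2} + 24 s - 144}, which equals f(s).

An antiderivative is F(s) = \frac{\log{\left(s - 1 \right)}}{9} + \frac{35 \log{\left(s + 2 \right)}}{36} - \frac{137 \log{\left(s + 3 \right)}}{66} - \frac{\log{\left(s^{2} + 2 \right)}}{264} + \frac{47 \sqrt{2} \operatorname{atan}{\left(\frac{\sqrt{2} s}{2} \right)}}{264}.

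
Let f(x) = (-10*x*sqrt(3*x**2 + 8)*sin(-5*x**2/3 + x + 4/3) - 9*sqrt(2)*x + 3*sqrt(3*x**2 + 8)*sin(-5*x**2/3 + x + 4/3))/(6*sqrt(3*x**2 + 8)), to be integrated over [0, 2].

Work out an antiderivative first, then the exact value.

Antiderivative: F(x) = -(sqrt(2)*sqrt(3*x**2 + 8) + cos(-5*x**2/3 + x + 4/3))/2; value = -sqrt(10) + cos(4/3)/2 - cos(10/3)/2 + 2

Differentiate the proposed F(x) back; it has to land on f(x) exactly.
F(x) = -(sqrt(2)*sqrt(3*x**2 + 8) + cos(-5*x**2/3 + x + 4/3))/2 is an antiderivative of f.
Check: d/dx[-(sqrt(2)*sqrt(3*x**2 + 8) + cos(-5*x**2/3 + x + 4/3))/2] = (-10*x*sqrt(3*x**2 + 8)*sin(-5*x**2/3 + x + 4/3) - 9*sqrt(2)*x + 3*sqrt(3*x**2 + 8)*sin(-5*x**2/3 + x + 4/3))/(6*sqrt(3*x**2 + 8)) = f(x).
F(2) = -sqrt(10) - cos(10/3)/2; F(0) = -2 - cos(4/3)/2.
Integral = F(2) - F(0) = -sqrt(10) + cos(4/3)/2 - cos(10/3)/2 + 2.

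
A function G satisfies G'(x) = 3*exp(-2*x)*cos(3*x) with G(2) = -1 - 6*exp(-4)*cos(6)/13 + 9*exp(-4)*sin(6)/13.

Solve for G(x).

Any candidate G(x) must reproduce the stated G'(x) exactly.
A general antiderivative is 9*exp(-2*x)*sin(3*x)/13 - 6*exp(-2*x)*cos(3*x)/13 + C.
The condition gives C = -1 - 6*exp(-4)*cos(6)/13 + 9*exp(-4)*sin(6)/13 - (-6*exp(-4)*cos(6)/13 + 9*exp(-4)*sin(6)/13) = -1.
So G(x) = -1 + 9*exp(-2*x)*sin(3*x)/13 - 6*exp(-2*x)*cos(3*x)/13.
Check: d/dx[-1 + 9*exp(-2*x)*sin(3*x)/13 - 6*exp(-2*x)*cos(3*x)/13] = 3*exp(-2*x)*cos(3*x) = G'(x).

G(x) = -1 + 9*exp(-2*x)*sin(3*x)/13 - 6*exp(-2*x)*cos(3*x)/13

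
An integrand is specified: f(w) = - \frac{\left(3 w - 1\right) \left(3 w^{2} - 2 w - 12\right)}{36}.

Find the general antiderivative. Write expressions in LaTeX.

The substitution u = \frac{w^{2}}{2} - \frac{w}{3} - 2 works: f is exactly (dF/du)*(du/dw) for that inner function.
Check: d/dw[- \frac{\left(3 w^{2} - 2 w - 12\right)^{2}}{144}] = - \frac{w^{3}}{4} + \frac{w^{2}}{4} + \frac{17 w}{18} - \frac{1}{3}, which equals f(w).

F(w) = - \frac{\left(3 w^{2} - 2 w - 12\right)^{2}}{144} + C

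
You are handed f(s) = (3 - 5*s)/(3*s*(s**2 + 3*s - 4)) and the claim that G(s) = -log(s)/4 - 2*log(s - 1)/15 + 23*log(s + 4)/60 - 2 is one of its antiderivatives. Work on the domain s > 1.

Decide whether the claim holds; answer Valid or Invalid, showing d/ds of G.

d/ds[G] = (3 - 5*s)/(3*s**3 + 9*s**2 - 12*s)
This equals f(s) exactly, so the claim holds.

Valid - the claim checks out under differentiation.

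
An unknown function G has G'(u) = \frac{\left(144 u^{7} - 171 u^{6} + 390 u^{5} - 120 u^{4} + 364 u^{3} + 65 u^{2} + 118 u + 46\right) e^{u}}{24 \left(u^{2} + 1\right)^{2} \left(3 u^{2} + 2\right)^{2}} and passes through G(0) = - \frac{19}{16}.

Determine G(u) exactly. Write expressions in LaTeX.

G(u) = \frac{- 24 \left(u^{2} + 1\right) \left(3 u^{2} + 2\right) - \left(9 u^{2} - 16 u \left(3 u^{2} + 2\right) + 9\right) e^{u}}{24 \left(u^{2} + 1\right) \left(3 u^{2} + 2\right)}

G'(u) has the shape v'r + vr' for v = \frac{u}{\frac{3 u^{2}}{2} + \frac{3}{2}} - \frac{1}{4 \left(2 u^{2} + \frac{4}{3}\right)} and r = e^{u} — it is the derivative of the product v*r.
A general antiderivative is - \left(- \frac{u}{\frac{3 u^{2}}{2} + \frac{3}{2}} + \frac{1}{4 \left(2 u^{2} + \frac{4}{3}\right)}\right) e^{u} + C.
The condition gives C = - \frac{19}{16} - (- \frac{3}{16}) = -1.
So G(u) = \frac{- 24 \left(u^{2} + 1\right) \left(3 u^{2} + 2\right) - \left(9 u^{2} - 16 u \left(3 u^{2} + 2\right) + 9\right) e^{u}}{24 \left(u^{2} + 1\right) \left(3 u^{2} + 2\right)}.
Check: d/du[\frac{- 24 \left(u^{2} + 1\right) \left(3 u^{2} + 2\right) - \left(9 u^{2} - 16 u \left(3 u^{2} + 2\right) + 9\right) e^{u}}{24 \left(u^{2} + 1\right) \left(3 u^{2} + 2\right)}] = \frac{144 u^{7} e^{u} - 171 u^{6} e^{u} + 390 u^{5} e^{u} - 120 u^{4} e^{u} + 364 u^{3} e^{u} + 65 u^{2} e^{u} + 118 u e^{u} + 46 e^{u}}{216 u^{8} + 720 u^{6} + 888 u^{4} + 480 u^{2} + 96}, which equals G'(u).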